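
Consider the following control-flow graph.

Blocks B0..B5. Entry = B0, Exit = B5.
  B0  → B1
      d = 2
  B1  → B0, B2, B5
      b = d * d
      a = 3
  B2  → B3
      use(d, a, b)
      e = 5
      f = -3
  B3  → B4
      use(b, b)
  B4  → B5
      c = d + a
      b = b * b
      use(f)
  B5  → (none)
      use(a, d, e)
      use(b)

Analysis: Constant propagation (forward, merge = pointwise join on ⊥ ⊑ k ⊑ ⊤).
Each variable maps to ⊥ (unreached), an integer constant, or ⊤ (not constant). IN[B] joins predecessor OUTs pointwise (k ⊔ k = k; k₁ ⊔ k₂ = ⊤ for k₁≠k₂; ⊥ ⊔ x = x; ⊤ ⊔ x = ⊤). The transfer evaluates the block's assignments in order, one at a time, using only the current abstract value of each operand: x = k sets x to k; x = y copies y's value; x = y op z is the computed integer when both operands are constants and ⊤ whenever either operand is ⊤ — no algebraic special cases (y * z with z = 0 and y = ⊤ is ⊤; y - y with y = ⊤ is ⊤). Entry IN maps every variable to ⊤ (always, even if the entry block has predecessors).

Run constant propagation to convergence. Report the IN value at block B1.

Fixpoint table:
  B0:   IN=(all ⊤)   OUT={d:2; rest ⊤}
  B1:   IN={d:2; rest ⊤}   OUT={a:3, b:4, d:2; rest ⊤}
  B2:   IN={a:3, b:4, d:2; rest ⊤}   OUT={a:3, b:4, d:2, e:5, f:-3; rest ⊤}
  B3:   IN={a:3, b:4, d:2, e:5, f:-3; rest ⊤}   OUT={a:3, b:4, d:2, e:5, f:-3; rest ⊤}
  B4:   IN={a:3, b:4, d:2, e:5, f:-3; rest ⊤}   OUT={a:3, b:16, c:5, d:2, e:5, f:-3; rest ⊤}
  B5:   IN={a:3, d:2; rest ⊤}   OUT={a:3, d:2; rest ⊤}

Merge at B1: IN[B1] = OUT[B0] = {a: ⊤, b: ⊤, c: ⊤, d: 2, e: ⊤, f: ⊤}

Answer: {a: ⊤, b: ⊤, c: ⊤, d: 2, e: ⊤, f: ⊤}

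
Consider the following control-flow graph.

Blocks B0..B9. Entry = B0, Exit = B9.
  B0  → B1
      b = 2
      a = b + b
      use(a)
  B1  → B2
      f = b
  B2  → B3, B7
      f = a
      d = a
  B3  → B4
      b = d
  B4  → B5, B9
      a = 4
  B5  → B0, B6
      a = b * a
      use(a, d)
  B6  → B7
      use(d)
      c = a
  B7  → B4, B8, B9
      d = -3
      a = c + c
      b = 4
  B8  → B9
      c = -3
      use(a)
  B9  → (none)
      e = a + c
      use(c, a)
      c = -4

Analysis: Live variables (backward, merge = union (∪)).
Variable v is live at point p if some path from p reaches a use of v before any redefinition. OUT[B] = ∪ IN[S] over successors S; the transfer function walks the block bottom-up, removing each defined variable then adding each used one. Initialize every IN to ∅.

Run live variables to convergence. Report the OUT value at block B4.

Answer: {a, b, c, d}

Derivation:
Fixpoint table:
  B0: | IN={c} | OUT={a, b, c}
  B1: | IN={a, b, c} | OUT={a, c}
  B2: | IN={a, c} | OUT={c, d}
  B3: | IN={c, d} | OUT={b, c, d}
  B4: | IN={b, c, d} | OUT={a, b, c, d}
  B5: | IN={a, b, c, d} | OUT={a, c, d}
  B6: | IN={a, d} | OUT={c}
  B7: | IN={c} | OUT={a, b, c, d}
  B8: | IN={a} | OUT={a, c}
  B9: | IN={a, c} | OUT={}

Merge at B4: OUT[B4] = IN[B5] ⊔ IN[B9] = {a, b, c, d}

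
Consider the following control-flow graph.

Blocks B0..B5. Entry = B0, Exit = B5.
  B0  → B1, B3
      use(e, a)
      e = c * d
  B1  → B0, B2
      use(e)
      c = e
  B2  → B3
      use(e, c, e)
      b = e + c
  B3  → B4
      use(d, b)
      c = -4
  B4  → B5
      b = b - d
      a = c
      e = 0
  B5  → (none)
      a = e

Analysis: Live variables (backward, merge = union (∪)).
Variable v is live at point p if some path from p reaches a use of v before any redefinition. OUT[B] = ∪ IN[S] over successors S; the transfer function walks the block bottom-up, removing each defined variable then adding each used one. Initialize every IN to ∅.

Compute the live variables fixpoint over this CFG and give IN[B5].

Per-block solution:
  B0:   IN={a, b, c, d, e}   OUT={a, b, d, e}
  B1:   IN={a, b, d, e}   OUT={a, b, c, d, e}
  B2:   IN={c, d, e}   OUT={b, d}
  B3:   IN={b, d}   OUT={b, c, d}
  B4:   IN={b, c, d}   OUT={e}
  B5:   IN={e}   OUT={}

B5 is the boundary node: OUT[B5] = {}
Applying B5's transfer function to that OUT value gives IN[B5] (row B5 above).

Answer: {e}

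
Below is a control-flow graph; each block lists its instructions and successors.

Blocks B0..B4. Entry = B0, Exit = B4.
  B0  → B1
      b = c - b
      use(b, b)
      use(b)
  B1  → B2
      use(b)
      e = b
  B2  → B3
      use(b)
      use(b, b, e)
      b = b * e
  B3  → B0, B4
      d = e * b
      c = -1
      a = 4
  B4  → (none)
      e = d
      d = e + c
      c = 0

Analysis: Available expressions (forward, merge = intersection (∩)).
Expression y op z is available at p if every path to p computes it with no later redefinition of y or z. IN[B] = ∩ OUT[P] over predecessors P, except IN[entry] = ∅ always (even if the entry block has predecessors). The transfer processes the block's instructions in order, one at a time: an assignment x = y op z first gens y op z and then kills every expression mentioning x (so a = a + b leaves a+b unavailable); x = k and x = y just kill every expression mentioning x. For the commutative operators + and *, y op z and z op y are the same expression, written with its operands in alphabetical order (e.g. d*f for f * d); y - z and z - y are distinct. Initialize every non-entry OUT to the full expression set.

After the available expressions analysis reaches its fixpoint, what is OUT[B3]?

Converged values:
  B0: | IN={} | OUT={}
  B1: | IN={} | OUT={}
  B2: | IN={} | OUT={}
  B3: | IN={} | OUT={b*e}
  B4: | IN={b*e} | OUT={}

Merge at B3: IN[B3] = OUT[B2] = {}
Applying B3's transfer function to that IN value gives OUT[B3] (row B3 above).

Answer: {b*e}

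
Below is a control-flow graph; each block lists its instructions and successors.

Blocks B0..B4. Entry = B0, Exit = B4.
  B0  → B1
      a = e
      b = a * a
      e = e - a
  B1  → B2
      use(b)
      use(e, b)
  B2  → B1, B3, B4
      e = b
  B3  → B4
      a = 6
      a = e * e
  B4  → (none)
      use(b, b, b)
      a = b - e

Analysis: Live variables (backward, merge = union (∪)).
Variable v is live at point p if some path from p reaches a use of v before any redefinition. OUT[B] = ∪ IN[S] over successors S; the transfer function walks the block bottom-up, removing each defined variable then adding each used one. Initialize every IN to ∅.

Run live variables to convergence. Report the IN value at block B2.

Answer: {b}

Derivation:
Per-block solution:
  B0:  IN={e}  OUT={b, e}
  B1:  IN={b, e}  OUT={b}
  B2:  IN={b}  OUT={b, e}
  B3:  IN={b, e}  OUT={b, e}
  B4:  IN={b, e}  OUT={}

Merge at B2: OUT[B2] = IN[B1] ⊔ IN[B3] ⊔ IN[B4] = {b, e}
Applying B2's transfer function to that OUT value gives IN[B2] (row B2 above).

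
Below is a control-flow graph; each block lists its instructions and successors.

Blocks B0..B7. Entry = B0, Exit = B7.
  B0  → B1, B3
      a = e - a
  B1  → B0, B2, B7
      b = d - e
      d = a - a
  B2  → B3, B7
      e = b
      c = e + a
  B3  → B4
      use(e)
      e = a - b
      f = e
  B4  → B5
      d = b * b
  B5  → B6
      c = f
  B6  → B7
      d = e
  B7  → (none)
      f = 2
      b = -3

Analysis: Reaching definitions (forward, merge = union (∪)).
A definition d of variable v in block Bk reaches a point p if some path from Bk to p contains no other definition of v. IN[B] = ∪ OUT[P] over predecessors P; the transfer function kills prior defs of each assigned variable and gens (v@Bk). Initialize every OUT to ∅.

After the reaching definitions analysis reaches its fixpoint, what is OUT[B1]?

Answer: {a@B0, b@B1, d@B1}

Working:
Converged values:
  B0: | IN={a@B0, b@B1, d@B1} | OUT={a@B0, b@B1, d@B1}
  B1: | IN={a@B0, b@B1, d@B1} | OUT={a@B0, b@B1, d@B1}
  B2: | IN={a@B0, b@B1, d@B1} | OUT={a@B0, b@B1, c@B2, d@B1, e@B2}
  B3: | IN={a@B0, b@B1, c@B2, d@B1, e@B2} | OUT={a@B0, b@B1, c@B2, d@B1, e@B3, f@B3}
  B4: | IN={a@B0, b@B1, c@B2, d@B1, e@B3, f@B3} | OUT={a@B0, b@B1, c@B2, d@B4, e@B3, f@B3}
  B5: | IN={a@B0, b@B1, c@B2, d@B4, e@B3, f@B3} | OUT={a@B0, b@B1, c@B5, d@B4, e@B3, f@B3}
  B6: | IN={a@B0, b@B1, c@B5, d@B4, e@B3, f@B3} | OUT={a@B0, b@B1, c@B5, d@B6, e@B3, f@B3}
  B7: | IN={a@B0, b@B1, c@B2, c@B5, d@B1, d@B6, e@B2, e@B3, f@B3} | OUT={a@B0, b@B7, c@B2, c@B5, d@B1, d@B6, e@B2, e@B3, f@B7}

Merge at B1: IN[B1] = OUT[B0] = {a@B0, b@B1, d@B1}
Applying B1's transfer function to that IN value gives OUT[B1] (row B1 above).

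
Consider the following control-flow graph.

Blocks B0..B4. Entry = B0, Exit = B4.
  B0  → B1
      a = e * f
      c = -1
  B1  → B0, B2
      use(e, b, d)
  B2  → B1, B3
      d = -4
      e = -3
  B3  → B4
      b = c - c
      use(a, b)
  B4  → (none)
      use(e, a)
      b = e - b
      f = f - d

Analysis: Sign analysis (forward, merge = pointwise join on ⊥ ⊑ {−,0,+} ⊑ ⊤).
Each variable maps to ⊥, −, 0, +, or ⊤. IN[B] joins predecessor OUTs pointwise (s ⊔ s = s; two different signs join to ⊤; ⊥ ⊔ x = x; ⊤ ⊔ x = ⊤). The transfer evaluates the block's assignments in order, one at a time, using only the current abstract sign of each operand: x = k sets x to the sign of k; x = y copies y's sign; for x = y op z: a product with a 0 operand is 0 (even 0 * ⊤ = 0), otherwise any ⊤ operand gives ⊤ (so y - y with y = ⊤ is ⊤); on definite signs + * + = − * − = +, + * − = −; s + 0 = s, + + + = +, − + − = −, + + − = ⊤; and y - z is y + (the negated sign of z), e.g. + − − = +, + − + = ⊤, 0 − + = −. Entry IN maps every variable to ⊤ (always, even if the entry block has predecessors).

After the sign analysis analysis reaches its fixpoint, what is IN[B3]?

Per-block solution:
  B0:   IN=(all ⊤)   OUT={c:-; rest ⊤}
  B1:   IN={c:-; rest ⊤}   OUT={c:-; rest ⊤}
  B2:   IN={c:-; rest ⊤}   OUT={c:-, d:-, e:-; rest ⊤}
  B3:   IN={c:-, d:-, e:-; rest ⊤}   OUT={c:-, d:-, e:-; rest ⊤}
  B4:   IN={c:-, d:-, e:-; rest ⊤}   OUT={c:-, d:-, e:-; rest ⊤}

Merge at B3: IN[B3] = OUT[B2] = {a: ⊤, b: ⊤, c: -, d: -, e: -, f: ⊤}

Answer: {a: ⊤, b: ⊤, c: -, d: -, e: -, f: ⊤}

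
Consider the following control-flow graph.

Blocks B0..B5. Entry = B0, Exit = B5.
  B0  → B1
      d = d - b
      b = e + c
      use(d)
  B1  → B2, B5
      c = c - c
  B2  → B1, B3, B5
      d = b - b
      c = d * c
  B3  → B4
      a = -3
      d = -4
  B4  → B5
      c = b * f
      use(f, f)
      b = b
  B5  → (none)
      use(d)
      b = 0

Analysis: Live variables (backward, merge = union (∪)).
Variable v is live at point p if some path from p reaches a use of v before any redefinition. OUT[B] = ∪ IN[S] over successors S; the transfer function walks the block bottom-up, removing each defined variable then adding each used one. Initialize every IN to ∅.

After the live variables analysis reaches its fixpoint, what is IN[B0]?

Answer: {b, c, d, e, f}

Working:
Fixpoint table:
  B0:  IN={b, c, d, e, f}  OUT={b, c, d, f}
  B1:  IN={b, c, d, f}  OUT={b, c, d, f}
  B2:  IN={b, c, f}  OUT={b, c, d, f}
  B3:  IN={b, f}  OUT={b, d, f}
  B4:  IN={b, d, f}  OUT={d}
  B5:  IN={d}  OUT={}

Merge at B0: OUT[B0] = IN[B1] = {b, c, d, f}
Applying B0's transfer function to that OUT value gives IN[B0] (row B0 above).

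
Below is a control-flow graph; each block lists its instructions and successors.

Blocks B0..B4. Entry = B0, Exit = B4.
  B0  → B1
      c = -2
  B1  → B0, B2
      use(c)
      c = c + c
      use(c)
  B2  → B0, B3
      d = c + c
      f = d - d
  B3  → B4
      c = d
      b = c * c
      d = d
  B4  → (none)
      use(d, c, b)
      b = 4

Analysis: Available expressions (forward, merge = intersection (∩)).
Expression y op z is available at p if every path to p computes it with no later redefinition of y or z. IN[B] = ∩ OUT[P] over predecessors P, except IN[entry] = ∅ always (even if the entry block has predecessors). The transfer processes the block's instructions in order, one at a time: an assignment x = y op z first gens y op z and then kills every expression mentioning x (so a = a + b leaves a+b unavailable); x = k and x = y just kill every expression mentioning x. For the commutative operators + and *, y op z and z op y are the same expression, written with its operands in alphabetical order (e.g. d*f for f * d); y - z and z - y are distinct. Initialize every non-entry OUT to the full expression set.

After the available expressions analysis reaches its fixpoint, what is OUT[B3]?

Answer: {c*c}

Derivation:
Fixpoint table:
  B0: | IN={} | OUT={}
  B1: | IN={} | OUT={}
  B2: | IN={} | OUT={c+c, d-d}
  B3: | IN={c+c, d-d} | OUT={c*c}
  B4: | IN={c*c} | OUT={c*c}

Merge at B3: IN[B3] = OUT[B2] = {c+c, d-d}
Applying B3's transfer function to that IN value gives OUT[B3] (row B3 above).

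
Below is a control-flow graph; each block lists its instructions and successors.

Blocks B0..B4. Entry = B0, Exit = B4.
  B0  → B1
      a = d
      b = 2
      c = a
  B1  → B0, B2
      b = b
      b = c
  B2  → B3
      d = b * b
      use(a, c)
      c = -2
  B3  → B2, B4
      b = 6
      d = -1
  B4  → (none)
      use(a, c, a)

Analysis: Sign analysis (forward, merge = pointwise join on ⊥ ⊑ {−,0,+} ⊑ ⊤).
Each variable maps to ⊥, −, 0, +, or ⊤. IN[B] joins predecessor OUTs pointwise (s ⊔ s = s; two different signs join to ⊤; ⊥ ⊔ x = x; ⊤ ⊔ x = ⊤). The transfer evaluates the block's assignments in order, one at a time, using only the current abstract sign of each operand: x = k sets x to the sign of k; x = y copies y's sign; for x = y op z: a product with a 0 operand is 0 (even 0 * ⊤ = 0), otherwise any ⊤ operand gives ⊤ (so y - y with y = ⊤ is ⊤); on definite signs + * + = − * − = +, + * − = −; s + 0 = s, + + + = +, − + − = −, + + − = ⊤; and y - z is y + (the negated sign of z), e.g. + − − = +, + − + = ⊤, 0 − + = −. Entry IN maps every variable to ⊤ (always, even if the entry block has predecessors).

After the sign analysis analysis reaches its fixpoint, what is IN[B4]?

Converged values:
  B0:  IN=(all ⊤)  OUT={b:+; rest ⊤}
  B1:  IN={b:+; rest ⊤}  OUT=(all ⊤)
  B2:  IN=(all ⊤)  OUT={c:-; rest ⊤}
  B3:  IN={c:-; rest ⊤}  OUT={b:+, c:-, d:-; rest ⊤}
  B4:  IN={b:+, c:-, d:-; rest ⊤}  OUT={b:+, c:-, d:-; rest ⊤}

Merge at B4: IN[B4] = OUT[B3] = {a: ⊤, b: +, c: -, d: -, e: ⊤, f: ⊤}

Answer: {a: ⊤, b: +, c: -, d: -, e: ⊤, f: ⊤}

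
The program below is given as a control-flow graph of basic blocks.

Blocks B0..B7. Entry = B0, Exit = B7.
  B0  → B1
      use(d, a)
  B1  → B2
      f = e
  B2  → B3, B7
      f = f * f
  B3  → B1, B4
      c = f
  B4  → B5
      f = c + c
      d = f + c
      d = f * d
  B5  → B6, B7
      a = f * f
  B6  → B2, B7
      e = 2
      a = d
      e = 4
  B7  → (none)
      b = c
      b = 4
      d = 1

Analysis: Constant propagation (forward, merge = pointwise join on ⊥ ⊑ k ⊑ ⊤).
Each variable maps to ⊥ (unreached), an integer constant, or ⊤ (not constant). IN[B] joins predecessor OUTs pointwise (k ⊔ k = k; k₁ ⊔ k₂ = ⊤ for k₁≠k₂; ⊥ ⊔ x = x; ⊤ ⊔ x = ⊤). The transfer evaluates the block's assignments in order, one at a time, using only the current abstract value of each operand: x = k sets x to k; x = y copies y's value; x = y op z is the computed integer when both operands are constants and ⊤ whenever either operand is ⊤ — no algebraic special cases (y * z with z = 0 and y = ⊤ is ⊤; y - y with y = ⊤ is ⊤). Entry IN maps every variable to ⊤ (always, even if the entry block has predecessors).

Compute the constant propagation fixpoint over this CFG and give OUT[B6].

Per-block solution:
  B0: | IN=(all ⊤) | OUT=(all ⊤)
  B1: | IN=(all ⊤) | OUT=(all ⊤)
  B2: | IN=(all ⊤) | OUT=(all ⊤)
  B3: | IN=(all ⊤) | OUT=(all ⊤)
  B4: | IN=(all ⊤) | OUT=(all ⊤)
  B5: | IN=(all ⊤) | OUT=(all ⊤)
  B6: | IN=(all ⊤) | OUT={e:4; rest ⊤}
  B7: | IN=(all ⊤) | OUT={b:4, d:1; rest ⊤}

Merge at B6: IN[B6] = OUT[B5] = {a: ⊤, b: ⊤, c: ⊤, d: ⊤, e: ⊤, f: ⊤}
Applying B6's transfer function to that IN value gives OUT[B6] (row B6 above).

Answer: {a: ⊤, b: ⊤, c: ⊤, d: ⊤, e: 4, f: ⊤}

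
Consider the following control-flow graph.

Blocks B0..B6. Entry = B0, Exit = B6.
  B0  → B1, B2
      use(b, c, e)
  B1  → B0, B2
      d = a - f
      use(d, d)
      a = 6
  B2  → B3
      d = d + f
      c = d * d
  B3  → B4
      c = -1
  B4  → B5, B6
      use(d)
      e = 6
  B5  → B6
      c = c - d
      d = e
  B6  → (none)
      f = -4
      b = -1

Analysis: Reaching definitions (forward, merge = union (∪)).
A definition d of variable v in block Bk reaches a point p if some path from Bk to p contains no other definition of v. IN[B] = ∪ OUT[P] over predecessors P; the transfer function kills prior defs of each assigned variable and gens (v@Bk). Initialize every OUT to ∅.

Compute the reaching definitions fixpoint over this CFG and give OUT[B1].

Fixpoint table:
  B0:   IN={a@B1, d@B1}   OUT={a@B1, d@B1}
  B1:   IN={a@B1, d@B1}   OUT={a@B1, d@B1}
  B2:   IN={a@B1, d@B1}   OUT={a@B1, c@B2, d@B2}
  B3:   IN={a@B1, c@B2, d@B2}   OUT={a@B1, c@B3, d@B2}
  B4:   IN={a@B1, c@B3, d@B2}   OUT={a@B1, c@B3, d@B2, e@B4}
  B5:   IN={a@B1, c@B3, d@B2, e@B4}   OUT={a@B1, c@B5, d@B5, e@B4}
  B6:   IN={a@B1, c@B3, c@B5, d@B2, d@B5, e@B4}   OUT={a@B1, b@B6, c@B3, c@B5, d@B2, d@B5, e@B4, f@B6}

Merge at B1: IN[B1] = OUT[B0] = {a@B1, d@B1}
Applying B1's transfer function to that IN value gives OUT[B1] (row B1 above).

Answer: {a@B1, d@B1}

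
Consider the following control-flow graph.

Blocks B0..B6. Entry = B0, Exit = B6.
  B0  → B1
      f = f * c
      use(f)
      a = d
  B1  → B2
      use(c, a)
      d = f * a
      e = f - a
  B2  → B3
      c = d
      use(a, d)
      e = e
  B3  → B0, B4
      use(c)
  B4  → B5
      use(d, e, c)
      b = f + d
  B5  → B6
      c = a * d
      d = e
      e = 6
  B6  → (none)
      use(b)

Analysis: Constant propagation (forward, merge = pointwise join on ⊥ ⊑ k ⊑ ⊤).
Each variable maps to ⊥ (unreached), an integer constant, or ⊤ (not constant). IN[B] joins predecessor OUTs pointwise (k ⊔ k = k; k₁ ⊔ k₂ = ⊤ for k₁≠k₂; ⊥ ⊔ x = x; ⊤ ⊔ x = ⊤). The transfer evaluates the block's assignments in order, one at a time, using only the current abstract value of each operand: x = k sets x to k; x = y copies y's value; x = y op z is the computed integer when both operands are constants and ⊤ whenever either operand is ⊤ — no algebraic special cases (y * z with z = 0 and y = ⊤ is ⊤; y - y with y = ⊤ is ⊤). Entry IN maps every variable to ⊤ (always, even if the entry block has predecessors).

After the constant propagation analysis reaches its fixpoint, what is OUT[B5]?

Per-block solution:
  B0:   IN=(all ⊤)   OUT=(all ⊤)
  B1:   IN=(all ⊤)   OUT=(all ⊤)
  B2:   IN=(all ⊤)   OUT=(all ⊤)
  B3:   IN=(all ⊤)   OUT=(all ⊤)
  B4:   IN=(all ⊤)   OUT=(all ⊤)
  B5:   IN=(all ⊤)   OUT={e:6; rest ⊤}
  B6:   IN={e:6; rest ⊤}   OUT={e:6; rest ⊤}

Merge at B5: IN[B5] = OUT[B4] = {a: ⊤, b: ⊤, c: ⊤, d: ⊤, e: ⊤, f: ⊤}
Applying B5's transfer function to that IN value gives OUT[B5] (row B5 above).

Answer: {a: ⊤, b: ⊤, c: ⊤, d: ⊤, e: 6, f: ⊤}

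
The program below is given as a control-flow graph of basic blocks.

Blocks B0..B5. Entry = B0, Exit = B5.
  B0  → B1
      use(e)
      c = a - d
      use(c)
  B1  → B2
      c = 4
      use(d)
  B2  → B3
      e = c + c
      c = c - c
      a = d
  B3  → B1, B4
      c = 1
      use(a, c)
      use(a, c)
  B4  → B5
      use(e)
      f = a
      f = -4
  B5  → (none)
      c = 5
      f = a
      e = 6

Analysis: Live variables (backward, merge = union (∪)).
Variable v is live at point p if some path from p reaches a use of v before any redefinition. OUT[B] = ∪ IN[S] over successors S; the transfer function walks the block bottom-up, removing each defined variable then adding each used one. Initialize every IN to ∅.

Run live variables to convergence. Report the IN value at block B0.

Converged values:
  B0: | IN={a, d, e} | OUT={d}
  B1: | IN={d} | OUT={c, d}
  B2: | IN={c, d} | OUT={a, d, e}
  B3: | IN={a, d, e} | OUT={a, d, e}
  B4: | IN={a, e} | OUT={a}
  B5: | IN={a} | OUT={}

Merge at B0: OUT[B0] = IN[B1] = {d}
Applying B0's transfer function to that OUT value gives IN[B0] (row B0 above).

Answer: {a, d, e}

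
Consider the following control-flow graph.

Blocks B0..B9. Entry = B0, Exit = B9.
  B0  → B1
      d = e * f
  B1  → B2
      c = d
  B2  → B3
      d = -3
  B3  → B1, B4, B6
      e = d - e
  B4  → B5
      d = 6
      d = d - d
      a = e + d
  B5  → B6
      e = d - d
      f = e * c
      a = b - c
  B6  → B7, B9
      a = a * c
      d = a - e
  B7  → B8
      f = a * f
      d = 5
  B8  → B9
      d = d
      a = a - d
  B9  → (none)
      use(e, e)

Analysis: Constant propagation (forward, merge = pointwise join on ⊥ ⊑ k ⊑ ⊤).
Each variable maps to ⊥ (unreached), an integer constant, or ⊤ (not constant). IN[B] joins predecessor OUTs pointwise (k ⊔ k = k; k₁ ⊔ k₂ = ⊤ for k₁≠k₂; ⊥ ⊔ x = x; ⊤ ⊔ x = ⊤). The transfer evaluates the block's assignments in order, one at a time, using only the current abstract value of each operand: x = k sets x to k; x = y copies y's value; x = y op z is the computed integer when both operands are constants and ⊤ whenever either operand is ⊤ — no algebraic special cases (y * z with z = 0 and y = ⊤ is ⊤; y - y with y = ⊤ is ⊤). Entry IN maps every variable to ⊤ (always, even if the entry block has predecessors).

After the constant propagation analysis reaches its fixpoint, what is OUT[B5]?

Converged values:
  B0: | IN=(all ⊤) | OUT=(all ⊤)
  B1: | IN=(all ⊤) | OUT=(all ⊤)
  B2: | IN=(all ⊤) | OUT={d:-3; rest ⊤}
  B3: | IN={d:-3; rest ⊤} | OUT={d:-3; rest ⊤}
  B4: | IN={d:-3; rest ⊤} | OUT={d:0; rest ⊤}
  B5: | IN={d:0; rest ⊤} | OUT={d:0, e:0; rest ⊤}
  B6: | IN=(all ⊤) | OUT=(all ⊤)
  B7: | IN=(all ⊤) | OUT={d:5; rest ⊤}
  B8: | IN={d:5; rest ⊤} | OUT={d:5; rest ⊤}
  B9: | IN=(all ⊤) | OUT=(all ⊤)

Merge at B5: IN[B5] = OUT[B4] = {a: ⊤, b: ⊤, c: ⊤, d: 0, e: ⊤, f: ⊤}
Applying B5's transfer function to that IN value gives OUT[B5] (row B5 above).

Answer: {a: ⊤, b: ⊤, c: ⊤, d: 0, e: 0, f: ⊤}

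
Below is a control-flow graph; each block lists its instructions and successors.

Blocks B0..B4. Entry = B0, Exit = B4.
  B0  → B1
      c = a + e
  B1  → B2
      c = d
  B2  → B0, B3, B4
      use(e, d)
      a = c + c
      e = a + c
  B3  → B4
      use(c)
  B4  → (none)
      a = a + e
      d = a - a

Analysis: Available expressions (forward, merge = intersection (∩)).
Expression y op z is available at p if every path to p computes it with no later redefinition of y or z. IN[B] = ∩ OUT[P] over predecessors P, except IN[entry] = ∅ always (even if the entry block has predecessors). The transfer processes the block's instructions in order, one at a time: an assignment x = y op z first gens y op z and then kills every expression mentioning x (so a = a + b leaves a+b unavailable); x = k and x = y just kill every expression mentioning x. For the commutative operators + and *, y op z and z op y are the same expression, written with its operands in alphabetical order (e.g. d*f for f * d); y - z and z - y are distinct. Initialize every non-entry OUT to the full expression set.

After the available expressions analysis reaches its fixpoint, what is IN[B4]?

Converged values:
  B0:   IN={}   OUT={a+e}
  B1:   IN={a+e}   OUT={a+e}
  B2:   IN={a+e}   OUT={a+c, c+c}
  B3:   IN={a+c, c+c}   OUT={a+c, c+c}
  B4:   IN={a+c, c+c}   OUT={a-a, c+c}

Merge at B4: IN[B4] = OUT[B2] ∩ OUT[B3] = {a+c, c+c}

Answer: {a+c, c+c}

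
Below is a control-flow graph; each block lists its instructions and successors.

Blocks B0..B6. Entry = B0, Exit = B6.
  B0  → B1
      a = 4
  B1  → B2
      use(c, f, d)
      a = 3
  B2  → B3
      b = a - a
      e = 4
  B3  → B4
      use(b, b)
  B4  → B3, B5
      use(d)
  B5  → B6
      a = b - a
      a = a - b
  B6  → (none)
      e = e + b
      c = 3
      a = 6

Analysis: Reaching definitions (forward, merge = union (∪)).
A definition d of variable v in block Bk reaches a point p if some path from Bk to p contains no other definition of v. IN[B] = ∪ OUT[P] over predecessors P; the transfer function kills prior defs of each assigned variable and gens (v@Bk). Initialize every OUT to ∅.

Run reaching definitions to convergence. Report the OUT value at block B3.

Answer: {a@B1, b@B2, e@B2}

Working:
Converged values:
  B0: | IN={} | OUT={a@B0}
  B1: | IN={a@B0} | OUT={a@B1}
  B2: | IN={a@B1} | OUT={a@B1, b@B2, e@B2}
  B3: | IN={a@B1, b@B2, e@B2} | OUT={a@B1, b@B2, e@B2}
  B4: | IN={a@B1, b@B2, e@B2} | OUT={a@B1, b@B2, e@B2}
  B5: | IN={a@B1, b@B2, e@B2} | OUT={a@B5, b@B2, e@B2}
  B6: | IN={a@B5, b@B2, e@B2} | OUT={a@B6, b@B2, c@B6, e@B6}

Merge at B3: IN[B3] = OUT[B2] ⊔ OUT[B4] = {a@B1, b@B2, e@B2}
Applying B3's transfer function to that IN value gives OUT[B3] (row B3 above).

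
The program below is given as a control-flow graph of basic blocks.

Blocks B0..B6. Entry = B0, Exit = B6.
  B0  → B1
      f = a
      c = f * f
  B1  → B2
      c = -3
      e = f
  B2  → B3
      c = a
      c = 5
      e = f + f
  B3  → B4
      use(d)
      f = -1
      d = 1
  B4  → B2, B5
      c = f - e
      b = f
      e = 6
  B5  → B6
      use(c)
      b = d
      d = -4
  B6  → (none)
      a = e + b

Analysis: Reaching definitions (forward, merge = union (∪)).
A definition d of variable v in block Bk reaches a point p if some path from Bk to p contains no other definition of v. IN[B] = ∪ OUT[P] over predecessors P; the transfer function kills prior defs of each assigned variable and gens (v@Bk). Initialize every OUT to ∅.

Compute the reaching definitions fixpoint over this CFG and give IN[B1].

Answer: {c@B0, f@B0}

Derivation:
Per-block solution:
  B0:  IN={}  OUT={c@B0, f@B0}
  B1:  IN={c@B0, f@B0}  OUT={c@B1, e@B1, f@B0}
  B2:  IN={b@B4, c@B1, c@B4, d@B3, e@B1, e@B4, f@B0, f@B3}  OUT={b@B4, c@B2, d@B3, e@B2, f@B0, f@B3}
  B3:  IN={b@B4, c@B2, d@B3, e@B2, f@B0, f@B3}  OUT={b@B4, c@B2, d@B3, e@B2, f@B3}
  B4:  IN={b@B4, c@B2, d@B3, e@B2, f@B3}  OUT={b@B4, c@B4, d@B3, e@B4, f@B3}
  B5:  IN={b@B4, c@B4, d@B3, e@B4, f@B3}  OUT={b@B5, c@B4, d@B5, e@B4, f@B3}
  B6:  IN={b@B5, c@B4, d@B5, e@B4, f@B3}  OUT={a@B6, b@B5, c@B4, d@B5, e@B4, f@B3}

Merge at B1: IN[B1] = OUT[B0] = {c@B0, f@B0}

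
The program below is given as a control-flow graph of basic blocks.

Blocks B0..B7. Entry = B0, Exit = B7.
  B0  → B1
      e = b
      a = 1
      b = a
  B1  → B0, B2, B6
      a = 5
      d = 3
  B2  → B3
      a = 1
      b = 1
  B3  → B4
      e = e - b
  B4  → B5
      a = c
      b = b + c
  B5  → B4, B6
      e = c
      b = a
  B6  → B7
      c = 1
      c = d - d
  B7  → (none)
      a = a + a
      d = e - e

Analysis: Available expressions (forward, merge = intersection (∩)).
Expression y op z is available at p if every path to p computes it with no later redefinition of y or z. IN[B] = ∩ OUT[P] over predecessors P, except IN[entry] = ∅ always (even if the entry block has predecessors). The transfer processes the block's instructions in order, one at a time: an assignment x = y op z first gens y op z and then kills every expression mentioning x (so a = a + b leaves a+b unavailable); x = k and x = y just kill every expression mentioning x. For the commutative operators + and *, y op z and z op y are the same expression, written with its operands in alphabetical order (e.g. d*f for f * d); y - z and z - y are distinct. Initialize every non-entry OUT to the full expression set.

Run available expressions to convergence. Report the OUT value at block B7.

Answer: {e-e}

Derivation:
Fixpoint table:
  B0: | IN={} | OUT={}
  B1: | IN={} | OUT={}
  B2: | IN={} | OUT={}
  B3: | IN={} | OUT={}
  B4: | IN={} | OUT={}
  B5: | IN={} | OUT={}
  B6: | IN={} | OUT={d-d}
  B7: | IN={d-d} | OUT={e-e}

Merge at B7: IN[B7] = OUT[B6] = {d-d}
Applying B7's transfer function to that IN value gives OUT[B7] (row B7 above).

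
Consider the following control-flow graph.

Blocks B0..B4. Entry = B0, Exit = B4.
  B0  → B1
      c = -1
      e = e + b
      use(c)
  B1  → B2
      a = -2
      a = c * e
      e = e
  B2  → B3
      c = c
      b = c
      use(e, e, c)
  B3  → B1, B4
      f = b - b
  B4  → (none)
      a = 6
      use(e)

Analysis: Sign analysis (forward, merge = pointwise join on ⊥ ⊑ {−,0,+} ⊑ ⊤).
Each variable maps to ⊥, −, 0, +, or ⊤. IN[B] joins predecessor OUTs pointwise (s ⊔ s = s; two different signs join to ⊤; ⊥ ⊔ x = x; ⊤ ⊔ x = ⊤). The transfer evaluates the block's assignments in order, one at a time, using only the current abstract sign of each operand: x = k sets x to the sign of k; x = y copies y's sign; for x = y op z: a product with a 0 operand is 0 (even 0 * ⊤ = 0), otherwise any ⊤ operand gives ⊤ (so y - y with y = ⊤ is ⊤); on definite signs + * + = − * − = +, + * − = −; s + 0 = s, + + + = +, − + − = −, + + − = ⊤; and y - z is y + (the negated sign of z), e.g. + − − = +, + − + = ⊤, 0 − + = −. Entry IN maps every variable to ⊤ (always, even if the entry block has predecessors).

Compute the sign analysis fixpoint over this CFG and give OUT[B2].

Fixpoint table:
  B0:  IN=(all ⊤)  OUT={c:-; rest ⊤}
  B1:  IN={c:-; rest ⊤}  OUT={c:-; rest ⊤}
  B2:  IN={c:-; rest ⊤}  OUT={b:-, c:-; rest ⊤}
  B3:  IN={b:-, c:-; rest ⊤}  OUT={b:-, c:-; rest ⊤}
  B4:  IN={b:-, c:-; rest ⊤}  OUT={a:+, b:-, c:-; rest ⊤}

Merge at B2: IN[B2] = OUT[B1] = {a: ⊤, b: ⊤, c: -, d: ⊤, e: ⊤, f: ⊤}
Applying B2's transfer function to that IN value gives OUT[B2] (row B2 above).

Answer: {a: ⊤, b: -, c: -, d: ⊤, e: ⊤, f: ⊤}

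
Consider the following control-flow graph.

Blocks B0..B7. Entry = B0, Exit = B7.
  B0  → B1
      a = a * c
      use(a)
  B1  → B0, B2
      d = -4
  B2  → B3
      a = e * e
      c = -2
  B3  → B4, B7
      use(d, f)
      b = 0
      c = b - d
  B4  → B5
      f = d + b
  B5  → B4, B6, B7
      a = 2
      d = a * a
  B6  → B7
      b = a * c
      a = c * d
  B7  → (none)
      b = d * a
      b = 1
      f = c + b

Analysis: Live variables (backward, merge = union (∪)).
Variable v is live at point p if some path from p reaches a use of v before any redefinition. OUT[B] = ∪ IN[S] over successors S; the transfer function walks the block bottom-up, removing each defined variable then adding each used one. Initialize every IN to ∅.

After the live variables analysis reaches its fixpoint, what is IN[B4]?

Converged values:
  B0:  IN={a, c, e, f}  OUT={a, c, e, f}
  B1:  IN={a, c, e, f}  OUT={a, c, d, e, f}
  B2:  IN={d, e, f}  OUT={a, d, f}
  B3:  IN={a, d, f}  OUT={a, b, c, d}
  B4:  IN={b, c, d}  OUT={b, c}
  B5:  IN={b, c}  OUT={a, b, c, d}
  B6:  IN={a, c, d}  OUT={a, c, d}
  B7:  IN={a, c, d}  OUT={}

Merge at B4: OUT[B4] = IN[B5] = {b, c}
Applying B4's transfer function to that OUT value gives IN[B4] (row B4 above).

Answer: {b, c, d}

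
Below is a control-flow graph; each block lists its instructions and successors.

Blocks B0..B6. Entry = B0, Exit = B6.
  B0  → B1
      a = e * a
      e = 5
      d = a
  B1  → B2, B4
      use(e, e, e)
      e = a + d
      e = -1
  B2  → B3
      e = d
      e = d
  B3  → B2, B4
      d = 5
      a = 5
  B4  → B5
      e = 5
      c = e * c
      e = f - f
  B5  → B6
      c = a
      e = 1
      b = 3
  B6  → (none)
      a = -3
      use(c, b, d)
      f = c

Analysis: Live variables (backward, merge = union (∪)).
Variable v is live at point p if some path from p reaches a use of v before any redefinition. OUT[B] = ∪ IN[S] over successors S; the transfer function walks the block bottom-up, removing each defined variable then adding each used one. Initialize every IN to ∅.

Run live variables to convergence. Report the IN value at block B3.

Per-block solution:
  B0: | IN={a, c, e, f} | OUT={a, c, d, e, f}
  B1: | IN={a, c, d, e, f} | OUT={a, c, d, f}
  B2: | IN={c, d, f} | OUT={c, f}
  B3: | IN={c, f} | OUT={a, c, d, f}
  B4: | IN={a, c, d, f} | OUT={a, d}
  B5: | IN={a, d} | OUT={b, c, d}
  B6: | IN={b, c, d} | OUT={}

Merge at B3: OUT[B3] = IN[B2] ⊔ IN[B4] = {a, c, d, f}
Applying B3's transfer function to that OUT value gives IN[B3] (row B3 above).

Answer: {c, f}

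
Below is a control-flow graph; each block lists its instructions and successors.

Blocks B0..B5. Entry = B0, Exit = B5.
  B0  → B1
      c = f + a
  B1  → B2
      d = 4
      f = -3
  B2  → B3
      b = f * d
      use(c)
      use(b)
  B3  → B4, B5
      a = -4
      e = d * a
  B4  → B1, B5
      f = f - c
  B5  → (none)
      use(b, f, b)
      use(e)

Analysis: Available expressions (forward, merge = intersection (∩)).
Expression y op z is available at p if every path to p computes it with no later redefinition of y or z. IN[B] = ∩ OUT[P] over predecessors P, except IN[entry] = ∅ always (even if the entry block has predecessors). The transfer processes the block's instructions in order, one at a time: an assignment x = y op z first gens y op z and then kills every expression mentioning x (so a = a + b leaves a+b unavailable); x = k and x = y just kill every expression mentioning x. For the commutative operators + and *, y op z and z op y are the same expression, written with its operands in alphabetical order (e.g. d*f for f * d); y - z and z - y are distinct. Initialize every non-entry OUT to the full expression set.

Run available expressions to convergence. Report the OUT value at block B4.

Converged values:
  B0: | IN={} | OUT={a+f}
  B1: | IN={} | OUT={}
  B2: | IN={} | OUT={d*f}
  B3: | IN={d*f} | OUT={a*d, d*f}
  B4: | IN={a*d, d*f} | OUT={a*d}
  B5: | IN={a*d} | OUT={a*d}

Merge at B4: IN[B4] = OUT[B3] = {a*d, d*f}
Applying B4's transfer function to that IN value gives OUT[B4] (row B4 above).

Answer: {a*d}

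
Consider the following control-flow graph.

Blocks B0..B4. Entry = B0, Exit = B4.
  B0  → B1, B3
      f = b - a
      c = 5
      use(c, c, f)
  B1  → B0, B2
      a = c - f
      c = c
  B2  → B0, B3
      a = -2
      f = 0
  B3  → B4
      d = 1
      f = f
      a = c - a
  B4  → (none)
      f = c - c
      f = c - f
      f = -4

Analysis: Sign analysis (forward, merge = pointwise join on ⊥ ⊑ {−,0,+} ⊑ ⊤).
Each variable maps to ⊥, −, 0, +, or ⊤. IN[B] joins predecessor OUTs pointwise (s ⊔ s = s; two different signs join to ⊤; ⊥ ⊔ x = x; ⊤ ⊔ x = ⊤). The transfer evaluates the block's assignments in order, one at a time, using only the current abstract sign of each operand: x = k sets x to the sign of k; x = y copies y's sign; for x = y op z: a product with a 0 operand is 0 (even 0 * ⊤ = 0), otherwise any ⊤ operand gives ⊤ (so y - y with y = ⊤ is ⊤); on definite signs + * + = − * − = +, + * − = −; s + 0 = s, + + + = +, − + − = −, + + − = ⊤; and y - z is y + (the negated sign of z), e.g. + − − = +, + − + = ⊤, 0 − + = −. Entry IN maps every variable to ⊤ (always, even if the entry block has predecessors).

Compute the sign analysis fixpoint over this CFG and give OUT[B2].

Converged values:
  B0:   IN=(all ⊤)   OUT={c:+; rest ⊤}
  B1:   IN={c:+; rest ⊤}   OUT={c:+; rest ⊤}
  B2:   IN={c:+; rest ⊤}   OUT={a:-, c:+, f:0; rest ⊤}
  B3:   IN={c:+; rest ⊤}   OUT={c:+, d:+; rest ⊤}
  B4:   IN={c:+, d:+; rest ⊤}   OUT={c:+, d:+, f:-; rest ⊤}

Merge at B2: IN[B2] = OUT[B1] = {a: ⊤, b: ⊤, c: +, d: ⊤, e: ⊤, f: ⊤}
Applying B2's transfer function to that IN value gives OUT[B2] (row B2 above).

Answer: {a: -, b: ⊤, c: +, d: ⊤, e: ⊤, f: 0}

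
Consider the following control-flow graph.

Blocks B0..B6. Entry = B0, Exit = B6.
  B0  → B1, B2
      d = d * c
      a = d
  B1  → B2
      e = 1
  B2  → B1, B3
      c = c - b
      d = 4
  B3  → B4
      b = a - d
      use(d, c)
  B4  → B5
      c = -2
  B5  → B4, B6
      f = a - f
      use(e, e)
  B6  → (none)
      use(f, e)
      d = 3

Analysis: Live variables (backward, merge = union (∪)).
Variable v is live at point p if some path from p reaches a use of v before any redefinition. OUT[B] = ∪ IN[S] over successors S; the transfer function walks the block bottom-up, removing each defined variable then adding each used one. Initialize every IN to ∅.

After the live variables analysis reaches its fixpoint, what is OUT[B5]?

Answer: {a, e, f}

Trace:
Converged values:
  B0: | IN={b, c, d, e, f} | OUT={a, b, c, e, f}
  B1: | IN={a, b, c, f} | OUT={a, b, c, e, f}
  B2: | IN={a, b, c, e, f} | OUT={a, b, c, d, e, f}
  B3: | IN={a, c, d, e, f} | OUT={a, e, f}
  B4: | IN={a, e, f} | OUT={a, e, f}
  B5: | IN={a, e, f} | OUT={a, e, f}
  B6: | IN={e, f} | OUT={}

Merge at B5: OUT[B5] = IN[B4] ⊔ IN[B6] = {a, e, f}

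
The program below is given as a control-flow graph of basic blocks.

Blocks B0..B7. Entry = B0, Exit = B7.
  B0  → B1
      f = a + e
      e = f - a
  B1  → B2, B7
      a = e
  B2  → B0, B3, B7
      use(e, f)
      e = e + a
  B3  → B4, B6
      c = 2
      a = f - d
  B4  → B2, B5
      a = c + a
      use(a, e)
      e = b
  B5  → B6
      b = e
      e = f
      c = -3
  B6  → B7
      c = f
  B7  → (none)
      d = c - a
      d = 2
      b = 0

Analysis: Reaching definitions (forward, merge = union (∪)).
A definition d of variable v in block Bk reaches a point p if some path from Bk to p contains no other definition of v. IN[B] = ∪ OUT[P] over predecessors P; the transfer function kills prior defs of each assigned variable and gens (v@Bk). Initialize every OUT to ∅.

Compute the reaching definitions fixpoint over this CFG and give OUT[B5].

Fixpoint table:
  B0:   IN={a@B1, a@B4, c@B3, e@B2, f@B0}   OUT={a@B1, a@B4, c@B3, e@B0, f@B0}
  B1:   IN={a@B1, a@B4, c@B3, e@B0, f@B0}   OUT={a@B1, c@B3, e@B0, f@B0}
  B2:   IN={a@B1, a@B4, c@B3, e@B0, e@B4, f@B0}   OUT={a@B1, a@B4, c@B3, e@B2, f@B0}
  B3:   IN={a@B1, a@B4, c@B3, e@B2, f@B0}   OUT={a@B3, c@B3, e@B2, f@B0}
  B4:   IN={a@B3, c@B3, e@B2, f@B0}   OUT={a@B4, c@B3, e@B4, f@B0}
  B5:   IN={a@B4, c@B3, e@B4, f@B0}   OUT={a@B4, b@B5, c@B5, e@B5, f@B0}
  B6:   IN={a@B3, a@B4, b@B5, c@B3, c@B5, e@B2, e@B5, f@B0}   OUT={a@B3, a@B4, b@B5, c@B6, e@B2, e@B5, f@B0}
  B7:   IN={a@B1, a@B3, a@B4, b@B5, c@B3, c@B6, e@B0, e@B2, e@B5, f@B0}   OUT={a@B1, a@B3, a@B4, b@B7, c@B3, c@B6, d@B7, e@B0, e@B2, e@B5, f@B0}

Merge at B5: IN[B5] = OUT[B4] = {a@B4, c@B3, e@B4, f@B0}
Applying B5's transfer function to that IN value gives OUT[B5] (row B5 above).

Answer: {a@B4, b@B5, c@B5, e@B5, f@B0}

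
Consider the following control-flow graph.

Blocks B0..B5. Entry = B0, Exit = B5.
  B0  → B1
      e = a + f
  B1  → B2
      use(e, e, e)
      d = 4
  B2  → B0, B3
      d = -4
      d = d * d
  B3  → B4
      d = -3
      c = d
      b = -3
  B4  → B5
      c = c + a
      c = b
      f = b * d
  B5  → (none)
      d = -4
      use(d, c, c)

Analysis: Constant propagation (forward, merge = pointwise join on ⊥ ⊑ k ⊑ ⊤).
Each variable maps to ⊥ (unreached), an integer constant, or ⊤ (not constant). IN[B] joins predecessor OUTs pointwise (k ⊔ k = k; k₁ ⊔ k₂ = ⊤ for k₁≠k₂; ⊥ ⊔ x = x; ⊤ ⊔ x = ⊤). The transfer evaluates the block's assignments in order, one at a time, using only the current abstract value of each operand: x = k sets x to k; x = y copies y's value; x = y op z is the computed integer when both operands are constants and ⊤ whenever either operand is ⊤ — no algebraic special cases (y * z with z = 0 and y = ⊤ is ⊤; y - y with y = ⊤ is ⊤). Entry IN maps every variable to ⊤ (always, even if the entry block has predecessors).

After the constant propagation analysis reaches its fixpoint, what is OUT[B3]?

Per-block solution:
  B0:  IN=(all ⊤)  OUT=(all ⊤)
  B1:  IN=(all ⊤)  OUT={d:4; rest ⊤}
  B2:  IN={d:4; rest ⊤}  OUT={d:16; rest ⊤}
  B3:  IN={d:16; rest ⊤}  OUT={b:-3, c:-3, d:-3; rest ⊤}
  B4:  IN={b:-3, c:-3, d:-3; rest ⊤}  OUT={b:-3, c:-3, d:-3, f:9; rest ⊤}
  B5:  IN={b:-3, c:-3, d:-3, f:9; rest ⊤}  OUT={b:-3, c:-3, d:-4, f:9; rest ⊤}

Merge at B3: IN[B3] = OUT[B2] = {a: ⊤, b: ⊤, c: ⊤, d: 16, e: ⊤, f: ⊤}
Applying B3's transfer function to that IN value gives OUT[B3] (row B3 above).

Answer: {a: ⊤, b: -3, c: -3, d: -3, e: ⊤, f: ⊤}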